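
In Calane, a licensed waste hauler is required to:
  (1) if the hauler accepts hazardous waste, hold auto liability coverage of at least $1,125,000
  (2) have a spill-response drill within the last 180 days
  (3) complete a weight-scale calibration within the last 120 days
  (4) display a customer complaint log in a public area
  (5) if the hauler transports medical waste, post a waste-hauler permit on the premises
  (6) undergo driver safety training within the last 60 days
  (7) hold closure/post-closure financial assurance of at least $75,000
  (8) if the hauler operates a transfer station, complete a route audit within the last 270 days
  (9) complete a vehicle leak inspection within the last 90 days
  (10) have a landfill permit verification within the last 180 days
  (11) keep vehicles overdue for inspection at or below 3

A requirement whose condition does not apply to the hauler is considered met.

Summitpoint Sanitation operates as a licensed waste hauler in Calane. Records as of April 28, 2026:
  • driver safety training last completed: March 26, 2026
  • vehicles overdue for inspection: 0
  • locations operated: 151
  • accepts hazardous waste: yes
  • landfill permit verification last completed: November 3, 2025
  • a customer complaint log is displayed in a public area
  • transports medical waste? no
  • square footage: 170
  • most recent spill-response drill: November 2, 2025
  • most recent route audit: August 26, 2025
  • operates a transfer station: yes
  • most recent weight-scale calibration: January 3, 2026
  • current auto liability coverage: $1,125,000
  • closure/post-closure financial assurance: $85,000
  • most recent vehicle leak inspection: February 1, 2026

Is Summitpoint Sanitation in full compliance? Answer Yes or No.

1. condition 'accepts hazardous waste' holds; auto liability coverage $1,125,000 ≥ $1,125,000 → met
2. spill-response drill 177 days ago vs limit 180 → met
3. weight-scale calibration 115 days ago vs limit 120 → met
4. customer complaint log present → met
5. condition 'transports medical waste' does not hold → requirement n/a → met
6. driver safety training 33 days ago vs limit 60 → met
7. closure/post-closure financial assurance $85,000 ≥ $75,000 → met
8. condition 'operates a transfer station' holds; route audit 245 days ago vs limit 270 → met
9. vehicle leak inspection 86 days ago vs limit 90 → met
10. landfill permit verification 176 days ago vs limit 180 → met
11. vehicles overdue for inspection 0 ≤ 3 → met
All met.

Yes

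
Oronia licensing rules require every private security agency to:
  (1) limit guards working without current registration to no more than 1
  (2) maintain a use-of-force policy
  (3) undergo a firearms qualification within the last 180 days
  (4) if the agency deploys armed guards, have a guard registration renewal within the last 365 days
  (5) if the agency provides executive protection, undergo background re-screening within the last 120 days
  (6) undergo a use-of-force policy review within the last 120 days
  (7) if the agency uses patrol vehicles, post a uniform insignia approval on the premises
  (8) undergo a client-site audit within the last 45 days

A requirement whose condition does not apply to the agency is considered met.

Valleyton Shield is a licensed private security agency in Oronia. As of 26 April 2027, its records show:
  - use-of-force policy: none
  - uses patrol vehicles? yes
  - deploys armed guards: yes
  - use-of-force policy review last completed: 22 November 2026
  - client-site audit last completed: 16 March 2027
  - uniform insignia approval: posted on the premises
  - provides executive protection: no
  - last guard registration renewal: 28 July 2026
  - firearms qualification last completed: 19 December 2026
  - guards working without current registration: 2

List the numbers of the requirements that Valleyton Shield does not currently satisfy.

1. guards working without current registration 2 > 1 → not met
2. use-of-force policy absent → not met
3. firearms qualification 128 days ago vs limit 180 → met
4. condition 'deploys armed guards' holds; guard registration renewal 272 days ago vs limit 365 → met
5. condition 'provides executive protection' does not hold → requirement n/a → met
6. use-of-force policy review 155 days ago vs limit 120 → not met
7. condition 'uses patrol vehicles' holds; uniform insignia approval present → met
8. client-site audit 41 days ago vs limit 45 → met
Not met: 1, 2, 6

1, 2, 6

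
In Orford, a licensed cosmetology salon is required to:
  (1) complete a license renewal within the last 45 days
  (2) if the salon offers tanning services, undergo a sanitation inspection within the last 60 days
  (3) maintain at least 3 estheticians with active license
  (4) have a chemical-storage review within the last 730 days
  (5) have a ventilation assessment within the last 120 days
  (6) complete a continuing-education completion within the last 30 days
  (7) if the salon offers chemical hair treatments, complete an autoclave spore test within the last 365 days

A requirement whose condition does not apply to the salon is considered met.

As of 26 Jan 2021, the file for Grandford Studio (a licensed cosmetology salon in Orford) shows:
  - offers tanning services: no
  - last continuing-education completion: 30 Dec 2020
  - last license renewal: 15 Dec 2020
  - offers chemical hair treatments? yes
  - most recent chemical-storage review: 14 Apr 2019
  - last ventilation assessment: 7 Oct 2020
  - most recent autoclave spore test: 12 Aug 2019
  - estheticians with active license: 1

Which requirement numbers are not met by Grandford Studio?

1. license renewal 42 days ago vs limit 45 → met
2. condition 'offers tanning services' does not hold → requirement n/a → met
3. estheticians with active license 1 < 3 → not met
4. chemical-storage review 653 days ago vs limit 730 → met
5. ventilation assessment 111 days ago vs limit 120 → met
6. continuing-education completion 27 days ago vs limit 30 → met
7. condition 'offers chemical hair treatments' holds; autoclave spore test 533 days ago vs limit 365 → not met
Not met: 3, 7

3, 7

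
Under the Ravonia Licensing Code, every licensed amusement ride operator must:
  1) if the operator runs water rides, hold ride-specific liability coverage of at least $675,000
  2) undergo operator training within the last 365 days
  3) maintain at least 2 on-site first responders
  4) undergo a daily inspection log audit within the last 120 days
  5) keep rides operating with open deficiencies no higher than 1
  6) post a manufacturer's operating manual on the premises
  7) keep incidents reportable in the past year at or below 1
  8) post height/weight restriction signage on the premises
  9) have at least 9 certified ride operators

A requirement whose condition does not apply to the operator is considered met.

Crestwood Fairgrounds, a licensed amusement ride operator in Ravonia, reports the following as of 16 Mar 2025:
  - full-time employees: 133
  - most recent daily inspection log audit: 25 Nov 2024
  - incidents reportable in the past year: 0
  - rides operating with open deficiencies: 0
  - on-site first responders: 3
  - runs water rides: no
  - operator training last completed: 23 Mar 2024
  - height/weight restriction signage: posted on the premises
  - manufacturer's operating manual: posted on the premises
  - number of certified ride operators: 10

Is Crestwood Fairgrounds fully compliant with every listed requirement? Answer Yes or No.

Yes

1. condition 'runs water rides' does not hold → requirement n/a → met
2. operator training 358 days ago vs limit 365 → met
3. on-site first responders 3 ≥ 2 → met
4. daily inspection log audit 111 days ago vs limit 120 → met
5. rides operating with open deficiencies 0 ≤ 1 → met
6. manufacturer's operating manual present → met
7. incidents reportable in the past year 0 ≤ 1 → met
8. height/weight restriction signage present → met
9. certified ride operators 10 ≥ 9 → met
All met.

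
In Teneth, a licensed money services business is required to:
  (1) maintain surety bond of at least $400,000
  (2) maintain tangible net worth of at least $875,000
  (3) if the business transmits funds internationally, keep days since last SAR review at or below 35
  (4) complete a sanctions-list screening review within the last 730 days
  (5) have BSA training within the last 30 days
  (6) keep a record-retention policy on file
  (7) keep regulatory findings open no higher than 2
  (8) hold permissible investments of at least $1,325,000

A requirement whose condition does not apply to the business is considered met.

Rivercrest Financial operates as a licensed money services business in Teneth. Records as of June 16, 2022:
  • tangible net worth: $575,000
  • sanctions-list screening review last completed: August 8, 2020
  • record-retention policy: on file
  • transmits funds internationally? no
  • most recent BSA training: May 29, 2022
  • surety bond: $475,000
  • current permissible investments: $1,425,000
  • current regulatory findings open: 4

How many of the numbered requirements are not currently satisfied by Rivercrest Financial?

2

1. surety bond $475,000 ≥ $400,000 → met
2. tangible net worth $575,000 < $875,000 → not met
3. condition 'transmits funds internationally' does not hold → requirement n/a → met
4. sanctions-list screening review 677 days ago vs limit 730 → met
5. BSA training 18 days ago vs limit 30 → met
6. record-retention policy present → met
7. regulatory findings open 4 > 2 → not met
8. permissible investments $1,425,000 ≥ $1,325,000 → met
Not met: 2 of 8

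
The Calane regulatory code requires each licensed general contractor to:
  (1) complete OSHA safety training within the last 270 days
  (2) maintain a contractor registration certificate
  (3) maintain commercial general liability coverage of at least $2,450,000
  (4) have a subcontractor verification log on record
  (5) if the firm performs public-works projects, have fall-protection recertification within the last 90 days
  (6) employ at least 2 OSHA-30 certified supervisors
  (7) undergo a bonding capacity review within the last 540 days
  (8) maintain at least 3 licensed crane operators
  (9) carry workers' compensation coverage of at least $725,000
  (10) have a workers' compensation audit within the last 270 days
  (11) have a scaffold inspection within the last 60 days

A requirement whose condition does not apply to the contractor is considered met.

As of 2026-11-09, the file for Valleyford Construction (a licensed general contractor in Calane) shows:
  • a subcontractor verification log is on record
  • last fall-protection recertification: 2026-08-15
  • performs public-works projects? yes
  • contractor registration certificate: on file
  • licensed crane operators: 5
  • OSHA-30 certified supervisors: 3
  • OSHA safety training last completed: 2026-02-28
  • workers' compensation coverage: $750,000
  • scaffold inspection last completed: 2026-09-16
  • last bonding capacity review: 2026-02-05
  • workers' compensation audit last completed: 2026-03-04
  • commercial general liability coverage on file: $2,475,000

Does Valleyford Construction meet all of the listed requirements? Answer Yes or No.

1. OSHA safety training 254 days ago vs limit 270 → met
2. contractor registration certificate present → met
3. commercial general liability coverage $2,475,000 ≥ $2,450,000 → met
4. subcontractor verification log present → met
5. condition 'performs public-works projects' holds; fall-protection recertification 86 days ago vs limit 90 → met
6. OSHA-30 certified supervisors 3 ≥ 2 → met
7. bonding capacity review 277 days ago vs limit 540 → met
8. licensed crane operators 5 ≥ 3 → met
9. workers' compensation coverage $750,000 ≥ $725,000 → met
10. workers' compensation audit 250 days ago vs limit 270 → met
11. scaffold inspection 54 days ago vs limit 60 → met
All met.

Yes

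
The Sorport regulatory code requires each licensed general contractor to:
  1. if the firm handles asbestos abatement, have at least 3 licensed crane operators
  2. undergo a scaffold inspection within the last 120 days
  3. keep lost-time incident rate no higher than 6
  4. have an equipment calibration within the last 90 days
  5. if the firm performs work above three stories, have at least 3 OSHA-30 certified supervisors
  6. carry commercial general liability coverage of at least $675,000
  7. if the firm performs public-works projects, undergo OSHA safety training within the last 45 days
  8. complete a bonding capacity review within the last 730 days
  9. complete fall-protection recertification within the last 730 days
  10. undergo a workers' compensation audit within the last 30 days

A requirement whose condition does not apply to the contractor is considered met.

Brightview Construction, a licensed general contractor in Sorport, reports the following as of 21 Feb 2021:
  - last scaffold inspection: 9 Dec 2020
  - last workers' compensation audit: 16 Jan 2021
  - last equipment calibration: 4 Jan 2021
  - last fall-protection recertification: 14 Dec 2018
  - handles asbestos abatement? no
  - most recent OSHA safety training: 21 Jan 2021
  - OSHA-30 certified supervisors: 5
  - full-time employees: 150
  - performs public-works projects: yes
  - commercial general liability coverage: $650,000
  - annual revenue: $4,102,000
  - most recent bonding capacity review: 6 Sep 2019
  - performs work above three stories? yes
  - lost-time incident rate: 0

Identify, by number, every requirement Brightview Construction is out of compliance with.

6, 9, 10

1. condition 'handles asbestos abatement' does not hold → requirement n/a → met
2. scaffold inspection 74 days ago vs limit 120 → met
3. lost-time incident rate 0 ≤ 6 → met
4. equipment calibration 48 days ago vs limit 90 → met
5. condition 'performs work above three stories' holds; OSHA-30 certified supervisors 5 ≥ 3 → met
6. commercial general liability coverage $650,000 < $675,000 → not met
7. condition 'performs public-works projects' holds; OSHA safety training 31 days ago vs limit 45 → met
8. bonding capacity review 534 days ago vs limit 730 → met
9. fall-protection recertification 800 days ago vs limit 730 → not met
10. workers' compensation audit 36 days ago vs limit 30 → not met
Not met: 6, 9, 10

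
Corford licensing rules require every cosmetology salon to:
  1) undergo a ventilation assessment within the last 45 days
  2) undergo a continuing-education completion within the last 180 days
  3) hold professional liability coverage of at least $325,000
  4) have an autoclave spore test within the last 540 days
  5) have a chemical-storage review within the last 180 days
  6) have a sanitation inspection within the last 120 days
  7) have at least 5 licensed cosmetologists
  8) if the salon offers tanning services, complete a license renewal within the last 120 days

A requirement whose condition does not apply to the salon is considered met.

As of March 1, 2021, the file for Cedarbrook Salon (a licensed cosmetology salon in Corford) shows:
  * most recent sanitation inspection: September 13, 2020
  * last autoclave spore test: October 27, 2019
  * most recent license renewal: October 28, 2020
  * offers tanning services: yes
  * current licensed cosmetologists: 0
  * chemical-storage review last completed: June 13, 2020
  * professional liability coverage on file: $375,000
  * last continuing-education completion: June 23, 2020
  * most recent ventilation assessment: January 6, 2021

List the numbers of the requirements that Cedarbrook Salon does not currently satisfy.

1, 2, 5, 6, 7, 8

1. ventilation assessment 54 days ago vs limit 45 → not met
2. continuing-education completion 251 days ago vs limit 180 → not met
3. professional liability coverage $375,000 ≥ $325,000 → met
4. autoclave spore test 491 days ago vs limit 540 → met
5. chemical-storage review 261 days ago vs limit 180 → not met
6. sanitation inspection 169 days ago vs limit 120 → not met
7. licensed cosmetologists 0 < 5 → not met
8. condition 'offers tanning services' holds; license renewal 124 days ago vs limit 120 → not met
Not met: 1, 2, 5, 6, 7, 8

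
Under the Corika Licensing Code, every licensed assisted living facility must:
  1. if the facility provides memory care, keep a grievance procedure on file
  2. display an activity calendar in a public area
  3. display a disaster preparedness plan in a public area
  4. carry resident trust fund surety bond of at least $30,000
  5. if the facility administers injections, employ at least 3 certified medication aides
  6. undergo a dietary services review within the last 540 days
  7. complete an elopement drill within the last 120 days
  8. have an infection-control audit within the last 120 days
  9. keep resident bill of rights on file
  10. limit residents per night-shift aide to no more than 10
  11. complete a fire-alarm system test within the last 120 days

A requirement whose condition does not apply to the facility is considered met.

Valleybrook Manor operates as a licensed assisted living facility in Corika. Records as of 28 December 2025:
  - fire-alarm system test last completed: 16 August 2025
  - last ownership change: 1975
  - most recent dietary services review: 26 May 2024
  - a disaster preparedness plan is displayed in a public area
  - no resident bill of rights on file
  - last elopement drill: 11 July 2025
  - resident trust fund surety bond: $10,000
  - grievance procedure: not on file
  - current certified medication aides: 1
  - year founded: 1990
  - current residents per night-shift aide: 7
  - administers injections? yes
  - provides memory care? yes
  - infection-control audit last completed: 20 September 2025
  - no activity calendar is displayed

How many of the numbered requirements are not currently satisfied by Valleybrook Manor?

1. condition 'provides memory care' holds; grievance procedure absent → not met
2. activity calendar absent → not met
3. disaster preparedness plan present → met
4. resident trust fund surety bond $10,000 < $30,000 → not met
5. condition 'administers injections' holds; certified medication aides 1 < 3 → not met
6. dietary services review 581 days ago vs limit 540 → not met
7. elopement drill 170 days ago vs limit 120 → not met
8. infection-control audit 99 days ago vs limit 120 → met
9. resident bill of rights absent → not met
10. residents per night-shift aide 7 ≤ 10 → met
11. fire-alarm system test 134 days ago vs limit 120 → not met
Not met: 8 of 11

8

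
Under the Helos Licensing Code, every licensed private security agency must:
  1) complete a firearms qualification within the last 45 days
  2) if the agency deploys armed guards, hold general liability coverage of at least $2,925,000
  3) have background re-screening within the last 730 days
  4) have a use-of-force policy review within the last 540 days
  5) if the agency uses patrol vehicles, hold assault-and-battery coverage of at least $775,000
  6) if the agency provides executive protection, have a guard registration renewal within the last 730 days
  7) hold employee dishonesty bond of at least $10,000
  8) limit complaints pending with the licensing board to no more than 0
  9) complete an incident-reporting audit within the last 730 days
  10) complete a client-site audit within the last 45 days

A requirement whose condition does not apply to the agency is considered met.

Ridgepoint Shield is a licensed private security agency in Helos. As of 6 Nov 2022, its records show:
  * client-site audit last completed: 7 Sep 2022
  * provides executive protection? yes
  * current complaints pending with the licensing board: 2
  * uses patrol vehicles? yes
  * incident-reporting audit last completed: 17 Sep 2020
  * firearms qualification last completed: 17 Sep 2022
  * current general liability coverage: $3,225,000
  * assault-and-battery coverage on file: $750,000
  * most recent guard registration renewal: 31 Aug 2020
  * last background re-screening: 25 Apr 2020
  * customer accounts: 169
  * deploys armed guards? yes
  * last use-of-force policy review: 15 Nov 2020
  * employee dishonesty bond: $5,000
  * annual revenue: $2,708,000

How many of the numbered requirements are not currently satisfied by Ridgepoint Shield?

9

1. firearms qualification 50 days ago vs limit 45 → not met
2. condition 'deploys armed guards' holds; general liability coverage $3,225,000 ≥ $2,925,000 → met
3. background re-screening 925 days ago vs limit 730 → not met
4. use-of-force policy review 721 days ago vs limit 540 → not met
5. condition 'uses patrol vehicles' holds; assault-and-battery coverage $750,000 < $775,000 → not met
6. condition 'provides executive protection' holds; guard registration renewal 797 days ago vs limit 730 → not met
7. employee dishonesty bond $5,000 < $10,000 → not met
8. complaints pending with the licensing board 2 > 0 → not met
9. incident-reporting audit 780 days ago vs limit 730 → not met
10. client-site audit 60 days ago vs limit 45 → not met
Not met: 9 of 10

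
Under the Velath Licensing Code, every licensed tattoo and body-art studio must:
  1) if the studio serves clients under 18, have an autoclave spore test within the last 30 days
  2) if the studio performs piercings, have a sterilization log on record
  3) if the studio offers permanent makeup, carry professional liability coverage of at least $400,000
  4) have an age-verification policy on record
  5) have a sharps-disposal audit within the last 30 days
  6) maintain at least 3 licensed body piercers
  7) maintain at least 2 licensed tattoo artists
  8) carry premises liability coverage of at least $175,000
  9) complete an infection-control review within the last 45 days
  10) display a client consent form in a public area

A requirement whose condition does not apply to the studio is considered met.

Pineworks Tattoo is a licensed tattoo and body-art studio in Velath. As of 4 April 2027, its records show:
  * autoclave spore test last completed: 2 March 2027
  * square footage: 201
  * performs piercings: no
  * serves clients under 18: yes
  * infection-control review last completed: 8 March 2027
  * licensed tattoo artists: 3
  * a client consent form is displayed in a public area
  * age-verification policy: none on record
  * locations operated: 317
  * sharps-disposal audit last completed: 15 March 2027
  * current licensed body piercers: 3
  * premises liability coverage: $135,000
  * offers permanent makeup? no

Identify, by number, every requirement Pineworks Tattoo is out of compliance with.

1. condition 'serves clients under 18' holds; autoclave spore test 33 days ago vs limit 30 → not met
2. condition 'performs piercings' does not hold → requirement n/a → met
3. condition 'offers permanent makeup' does not hold → requirement n/a → met
4. age-verification policy absent → not met
5. sharps-disposal audit 20 days ago vs limit 30 → met
6. licensed body piercers 3 ≥ 3 → met
7. licensed tattoo artists 3 ≥ 2 → met
8. premises liability coverage $135,000 < $175,000 → not met
9. infection-control review 27 days ago vs limit 45 → met
10. client consent form present → met
Not met: 1, 4, 8

1, 4, 8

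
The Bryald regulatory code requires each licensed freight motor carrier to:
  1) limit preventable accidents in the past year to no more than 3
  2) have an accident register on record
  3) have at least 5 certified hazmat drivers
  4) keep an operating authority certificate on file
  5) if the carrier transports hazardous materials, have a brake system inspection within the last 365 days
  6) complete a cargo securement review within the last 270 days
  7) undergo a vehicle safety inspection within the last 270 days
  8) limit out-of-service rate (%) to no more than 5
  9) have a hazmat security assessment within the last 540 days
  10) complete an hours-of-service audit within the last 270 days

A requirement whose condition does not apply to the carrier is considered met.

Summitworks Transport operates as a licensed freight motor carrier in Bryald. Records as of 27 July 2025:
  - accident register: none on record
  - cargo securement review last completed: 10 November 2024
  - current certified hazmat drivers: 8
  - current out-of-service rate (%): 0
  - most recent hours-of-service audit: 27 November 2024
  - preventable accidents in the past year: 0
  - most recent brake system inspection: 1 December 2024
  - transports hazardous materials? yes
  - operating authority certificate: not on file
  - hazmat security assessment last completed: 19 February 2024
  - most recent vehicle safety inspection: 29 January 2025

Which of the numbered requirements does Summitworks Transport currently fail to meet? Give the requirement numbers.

1. preventable accidents in the past year 0 ≤ 3 → met
2. accident register absent → not met
3. certified hazmat drivers 8 ≥ 5 → met
4. operating authority certificate absent → not met
5. condition 'transports hazardous materials' holds; brake system inspection 238 days ago vs limit 365 → met
6. cargo securement review 259 days ago vs limit 270 → met
7. vehicle safety inspection 179 days ago vs limit 270 → met
8. out-of-service rate (%) 0 ≤ 5 → met
9. hazmat security assessment 524 days ago vs limit 540 → met
10. hours-of-service audit 242 days ago vs limit 270 → met
Not met: 2, 4

2, 4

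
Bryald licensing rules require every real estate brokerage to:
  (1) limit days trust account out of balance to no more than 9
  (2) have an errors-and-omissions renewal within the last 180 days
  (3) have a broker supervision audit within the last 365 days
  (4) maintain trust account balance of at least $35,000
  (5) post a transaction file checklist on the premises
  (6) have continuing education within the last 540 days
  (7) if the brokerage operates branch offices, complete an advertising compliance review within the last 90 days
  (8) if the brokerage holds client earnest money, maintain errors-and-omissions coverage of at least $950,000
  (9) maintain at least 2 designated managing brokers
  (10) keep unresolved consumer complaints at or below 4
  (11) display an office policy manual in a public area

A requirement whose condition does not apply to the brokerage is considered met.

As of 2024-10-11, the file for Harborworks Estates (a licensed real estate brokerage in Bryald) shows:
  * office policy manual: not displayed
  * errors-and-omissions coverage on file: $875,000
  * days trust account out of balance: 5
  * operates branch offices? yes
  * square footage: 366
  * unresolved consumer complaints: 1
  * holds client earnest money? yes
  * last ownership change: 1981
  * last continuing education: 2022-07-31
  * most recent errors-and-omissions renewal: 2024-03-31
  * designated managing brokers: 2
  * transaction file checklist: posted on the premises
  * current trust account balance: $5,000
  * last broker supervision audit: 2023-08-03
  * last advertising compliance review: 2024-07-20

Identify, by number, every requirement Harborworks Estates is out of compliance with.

1. days trust account out of balance 5 ≤ 9 → met
2. errors-and-omissions renewal 194 days ago vs limit 180 → not met
3. broker supervision audit 435 days ago vs limit 365 → not met
4. trust account balance $5,000 < $35,000 → not met
5. transaction file checklist present → met
6. continuing education 803 days ago vs limit 540 → not met
7. condition 'operates branch offices' holds; advertising compliance review 83 days ago vs limit 90 → met
8. condition 'holds client earnest money' holds; errors-and-omissions coverage $875,000 < $950,000 → not met
9. designated managing brokers 2 ≥ 2 → met
10. unresolved consumer complaints 1 ≤ 4 → met
11. office policy manual absent → not met
Not met: 2, 3, 4, 6, 8, 11

2, 3, 4, 6, 8, 11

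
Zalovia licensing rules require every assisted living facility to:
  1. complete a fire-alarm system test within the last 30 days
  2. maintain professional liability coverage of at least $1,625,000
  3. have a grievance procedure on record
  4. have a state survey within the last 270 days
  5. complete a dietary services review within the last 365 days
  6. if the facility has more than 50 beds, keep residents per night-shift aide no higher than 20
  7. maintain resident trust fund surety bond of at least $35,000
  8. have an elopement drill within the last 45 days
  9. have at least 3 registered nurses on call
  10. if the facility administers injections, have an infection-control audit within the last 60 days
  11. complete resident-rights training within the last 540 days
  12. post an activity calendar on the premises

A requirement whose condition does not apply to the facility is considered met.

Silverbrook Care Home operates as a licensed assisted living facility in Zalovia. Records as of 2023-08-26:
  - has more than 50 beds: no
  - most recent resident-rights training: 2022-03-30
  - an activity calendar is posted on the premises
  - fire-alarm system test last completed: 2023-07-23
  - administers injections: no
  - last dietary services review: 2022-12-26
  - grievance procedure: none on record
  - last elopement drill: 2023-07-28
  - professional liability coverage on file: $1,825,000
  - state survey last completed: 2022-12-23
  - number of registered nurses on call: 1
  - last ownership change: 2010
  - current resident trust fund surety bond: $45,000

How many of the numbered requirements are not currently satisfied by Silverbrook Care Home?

3

1. fire-alarm system test 34 days ago vs limit 30 → not met
2. professional liability coverage $1,825,000 ≥ $1,625,000 → met
3. grievance procedure absent → not met
4. state survey 246 days ago vs limit 270 → met
5. dietary services review 243 days ago vs limit 365 → met
6. condition 'has more than 50 beds' does not hold → requirement n/a → met
7. resident trust fund surety bond $45,000 ≥ $35,000 → met
8. elopement drill 29 days ago vs limit 45 → met
9. registered nurses on call 1 < 3 → not met
10. condition 'administers injections' does not hold → requirement n/a → met
11. resident-rights training 514 days ago vs limit 540 → met
12. activity calendar present → met
Not met: 3 of 12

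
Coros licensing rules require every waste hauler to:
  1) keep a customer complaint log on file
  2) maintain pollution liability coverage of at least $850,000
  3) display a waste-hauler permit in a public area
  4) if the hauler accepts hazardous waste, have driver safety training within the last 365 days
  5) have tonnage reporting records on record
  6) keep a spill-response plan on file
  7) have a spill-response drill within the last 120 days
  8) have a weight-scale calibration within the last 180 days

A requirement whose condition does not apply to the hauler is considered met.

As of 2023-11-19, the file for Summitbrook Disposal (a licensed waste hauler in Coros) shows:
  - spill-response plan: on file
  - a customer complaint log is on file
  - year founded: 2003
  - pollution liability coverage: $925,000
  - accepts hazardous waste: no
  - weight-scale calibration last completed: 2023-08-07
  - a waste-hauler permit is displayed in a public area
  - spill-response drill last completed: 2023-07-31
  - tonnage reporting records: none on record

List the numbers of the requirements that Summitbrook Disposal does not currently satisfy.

1. customer complaint log present → met
2. pollution liability coverage $925,000 ≥ $850,000 → met
3. waste-hauler permit present → met
4. condition 'accepts hazardous waste' does not hold → requirement n/a → met
5. tonnage reporting records absent → not met
6. spill-response plan present → met
7. spill-response drill 111 days ago vs limit 120 → met
8. weight-scale calibration 104 days ago vs limit 180 → met
Not met: 5

5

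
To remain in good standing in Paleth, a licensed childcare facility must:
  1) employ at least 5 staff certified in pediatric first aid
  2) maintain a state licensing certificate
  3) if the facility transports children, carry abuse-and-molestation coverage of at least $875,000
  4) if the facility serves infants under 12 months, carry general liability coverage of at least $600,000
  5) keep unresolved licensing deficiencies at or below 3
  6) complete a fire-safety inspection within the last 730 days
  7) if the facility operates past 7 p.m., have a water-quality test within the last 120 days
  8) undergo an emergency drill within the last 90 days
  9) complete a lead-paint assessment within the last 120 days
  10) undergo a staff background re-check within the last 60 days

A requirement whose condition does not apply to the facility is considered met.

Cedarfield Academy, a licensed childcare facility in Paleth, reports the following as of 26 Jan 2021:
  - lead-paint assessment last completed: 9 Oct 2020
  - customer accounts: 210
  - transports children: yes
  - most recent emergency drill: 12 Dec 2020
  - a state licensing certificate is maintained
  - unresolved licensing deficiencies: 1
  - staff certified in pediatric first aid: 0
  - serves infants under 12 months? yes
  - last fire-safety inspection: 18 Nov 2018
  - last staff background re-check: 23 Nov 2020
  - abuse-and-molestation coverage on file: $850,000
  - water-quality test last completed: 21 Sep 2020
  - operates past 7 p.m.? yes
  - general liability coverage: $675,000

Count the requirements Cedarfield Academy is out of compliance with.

1. staff certified in pediatric first aid 0 < 5 → not met
2. state licensing certificate present → met
3. condition 'transports children' holds; abuse-and-molestation coverage $850,000 < $875,000 → not met
4. condition 'serves infants under 12 months' holds; general liability coverage $675,000 ≥ $600,000 → met
5. unresolved licensing deficiencies 1 ≤ 3 → met
6. fire-safety inspection 800 days ago vs limit 730 → not met
7. condition 'operates past 7 p.m.' holds; water-quality test 127 days ago vs limit 120 → not met
8. emergency drill 45 days ago vs limit 90 → met
9. lead-paint assessment 109 days ago vs limit 120 → met
10. staff background re-check 64 days ago vs limit 60 → not met
Not met: 5 of 10

5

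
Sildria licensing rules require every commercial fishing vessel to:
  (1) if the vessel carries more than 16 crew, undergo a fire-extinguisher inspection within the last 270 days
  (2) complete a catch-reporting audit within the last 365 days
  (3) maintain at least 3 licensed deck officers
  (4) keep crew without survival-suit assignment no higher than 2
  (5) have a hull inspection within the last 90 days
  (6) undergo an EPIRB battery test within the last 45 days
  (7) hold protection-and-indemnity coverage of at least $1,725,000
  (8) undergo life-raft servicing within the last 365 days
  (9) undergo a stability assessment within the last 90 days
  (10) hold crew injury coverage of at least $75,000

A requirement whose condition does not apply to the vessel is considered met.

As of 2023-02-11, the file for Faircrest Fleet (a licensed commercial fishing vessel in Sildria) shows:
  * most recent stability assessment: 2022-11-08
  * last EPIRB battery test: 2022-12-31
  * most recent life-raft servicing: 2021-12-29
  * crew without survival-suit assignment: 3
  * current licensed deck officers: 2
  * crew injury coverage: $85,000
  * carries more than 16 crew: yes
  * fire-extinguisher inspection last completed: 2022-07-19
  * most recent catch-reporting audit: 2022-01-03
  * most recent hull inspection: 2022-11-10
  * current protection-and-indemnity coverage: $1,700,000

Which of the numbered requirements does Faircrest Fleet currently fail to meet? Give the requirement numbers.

2, 3, 4, 5, 7, 8, 9

1. condition 'carries more than 16 crew' holds; fire-extinguisher inspection 207 days ago vs limit 270 → met
2. catch-reporting audit 404 days ago vs limit 365 → not met
3. licensed deck officers 2 < 3 → not met
4. crew without survival-suit assignment 3 > 2 → not met
5. hull inspection 93 days ago vs limit 90 → not met
6. EPIRB battery test 42 days ago vs limit 45 → met
7. protection-and-indemnity coverage $1,700,000 < $1,725,000 → not met
8. life-raft servicing 409 days ago vs limit 365 → not met
9. stability assessment 95 days ago vs limit 90 → not met
10. crew injury coverage $85,000 ≥ $75,000 → met
Not met: 2, 3, 4, 5, 7, 8, 9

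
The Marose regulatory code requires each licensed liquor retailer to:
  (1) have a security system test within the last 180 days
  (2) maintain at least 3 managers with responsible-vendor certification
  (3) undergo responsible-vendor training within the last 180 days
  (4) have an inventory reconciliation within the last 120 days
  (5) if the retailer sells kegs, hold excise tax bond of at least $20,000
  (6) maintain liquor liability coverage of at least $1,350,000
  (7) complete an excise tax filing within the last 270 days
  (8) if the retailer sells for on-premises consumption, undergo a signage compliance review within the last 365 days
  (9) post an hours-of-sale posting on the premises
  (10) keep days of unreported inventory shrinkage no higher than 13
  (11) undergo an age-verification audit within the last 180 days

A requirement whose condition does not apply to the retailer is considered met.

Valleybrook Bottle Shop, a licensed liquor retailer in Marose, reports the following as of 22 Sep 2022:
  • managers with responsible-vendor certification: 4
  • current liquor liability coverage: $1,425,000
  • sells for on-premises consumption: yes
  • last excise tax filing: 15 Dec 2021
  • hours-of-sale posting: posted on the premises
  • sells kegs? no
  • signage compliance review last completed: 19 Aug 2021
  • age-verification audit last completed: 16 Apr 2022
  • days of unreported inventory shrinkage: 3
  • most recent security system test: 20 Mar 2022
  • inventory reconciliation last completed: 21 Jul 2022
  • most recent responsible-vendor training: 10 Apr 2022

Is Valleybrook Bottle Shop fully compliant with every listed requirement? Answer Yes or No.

No

1. security system test 186 days ago vs limit 180 → not met
2. managers with responsible-vendor certification 4 ≥ 3 → met
3. responsible-vendor training 165 days ago vs limit 180 → met
4. inventory reconciliation 63 days ago vs limit 120 → met
5. condition 'sells kegs' does not hold → requirement n/a → met
6. liquor liability coverage $1,425,000 ≥ $1,350,000 → met
7. excise tax filing 281 days ago vs limit 270 → not met
8. condition 'sells for on-premises consumption' holds; signage compliance review 399 days ago vs limit 365 → not met
9. hours-of-sale posting present → met
10. days of unreported inventory shrinkage 3 ≤ 13 → met
11. age-verification audit 159 days ago vs limit 180 → met
Not met: 1, 7, 8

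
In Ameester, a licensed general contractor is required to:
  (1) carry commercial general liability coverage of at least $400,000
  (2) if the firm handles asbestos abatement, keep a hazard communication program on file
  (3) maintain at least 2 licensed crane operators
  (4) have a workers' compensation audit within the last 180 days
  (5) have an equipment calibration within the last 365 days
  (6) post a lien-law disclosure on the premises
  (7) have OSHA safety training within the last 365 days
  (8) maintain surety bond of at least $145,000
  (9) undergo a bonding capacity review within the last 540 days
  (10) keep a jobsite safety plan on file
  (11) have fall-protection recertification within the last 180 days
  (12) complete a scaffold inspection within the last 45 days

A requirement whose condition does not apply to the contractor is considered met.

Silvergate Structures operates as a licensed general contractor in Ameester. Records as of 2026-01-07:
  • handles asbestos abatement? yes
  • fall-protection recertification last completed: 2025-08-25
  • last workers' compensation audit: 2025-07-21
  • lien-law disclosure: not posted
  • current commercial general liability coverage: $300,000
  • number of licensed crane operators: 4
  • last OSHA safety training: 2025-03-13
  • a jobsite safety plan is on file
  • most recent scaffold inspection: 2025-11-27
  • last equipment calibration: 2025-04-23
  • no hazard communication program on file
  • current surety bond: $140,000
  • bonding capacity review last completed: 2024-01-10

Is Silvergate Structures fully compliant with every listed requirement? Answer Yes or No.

1. commercial general liability coverage $300,000 < $400,000 → not met
2. condition 'handles asbestos abatement' holds; hazard communication program absent → not met
3. licensed crane operators 4 ≥ 2 → met
4. workers' compensation audit 170 days ago vs limit 180 → met
5. equipment calibration 259 days ago vs limit 365 → met
6. lien-law disclosure absent → not met
7. OSHA safety training 300 days ago vs limit 365 → met
8. surety bond $140,000 < $145,000 → not met
9. bonding capacity review 728 days ago vs limit 540 → not met
10. jobsite safety plan present → met
11. fall-protection recertification 135 days ago vs limit 180 → met
12. scaffold inspection 41 days ago vs limit 45 → met
Not met: 1, 2, 6, 8, 9

No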